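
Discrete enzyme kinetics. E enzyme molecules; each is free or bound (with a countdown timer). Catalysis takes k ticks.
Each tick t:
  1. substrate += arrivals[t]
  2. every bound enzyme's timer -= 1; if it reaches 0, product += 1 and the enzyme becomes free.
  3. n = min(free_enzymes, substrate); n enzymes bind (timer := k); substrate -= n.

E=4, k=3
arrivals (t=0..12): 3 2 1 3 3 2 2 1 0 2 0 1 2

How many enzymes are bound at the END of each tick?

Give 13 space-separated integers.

t=0: arr=3 -> substrate=0 bound=3 product=0
t=1: arr=2 -> substrate=1 bound=4 product=0
t=2: arr=1 -> substrate=2 bound=4 product=0
t=3: arr=3 -> substrate=2 bound=4 product=3
t=4: arr=3 -> substrate=4 bound=4 product=4
t=5: arr=2 -> substrate=6 bound=4 product=4
t=6: arr=2 -> substrate=5 bound=4 product=7
t=7: arr=1 -> substrate=5 bound=4 product=8
t=8: arr=0 -> substrate=5 bound=4 product=8
t=9: arr=2 -> substrate=4 bound=4 product=11
t=10: arr=0 -> substrate=3 bound=4 product=12
t=11: arr=1 -> substrate=4 bound=4 product=12
t=12: arr=2 -> substrate=3 bound=4 product=15

Answer: 3 4 4 4 4 4 4 4 4 4 4 4 4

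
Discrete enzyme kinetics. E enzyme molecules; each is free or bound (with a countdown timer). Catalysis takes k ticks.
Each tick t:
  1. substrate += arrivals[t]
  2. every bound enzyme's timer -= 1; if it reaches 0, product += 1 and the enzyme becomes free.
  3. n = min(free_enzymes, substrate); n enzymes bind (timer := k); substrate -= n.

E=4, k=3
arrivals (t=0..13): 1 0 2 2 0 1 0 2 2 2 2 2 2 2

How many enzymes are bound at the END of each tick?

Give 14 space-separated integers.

Answer: 1 1 3 4 4 3 1 3 4 4 4 4 4 4

Derivation:
t=0: arr=1 -> substrate=0 bound=1 product=0
t=1: arr=0 -> substrate=0 bound=1 product=0
t=2: arr=2 -> substrate=0 bound=3 product=0
t=3: arr=2 -> substrate=0 bound=4 product=1
t=4: arr=0 -> substrate=0 bound=4 product=1
t=5: arr=1 -> substrate=0 bound=3 product=3
t=6: arr=0 -> substrate=0 bound=1 product=5
t=7: arr=2 -> substrate=0 bound=3 product=5
t=8: arr=2 -> substrate=0 bound=4 product=6
t=9: arr=2 -> substrate=2 bound=4 product=6
t=10: arr=2 -> substrate=2 bound=4 product=8
t=11: arr=2 -> substrate=2 bound=4 product=10
t=12: arr=2 -> substrate=4 bound=4 product=10
t=13: arr=2 -> substrate=4 bound=4 product=12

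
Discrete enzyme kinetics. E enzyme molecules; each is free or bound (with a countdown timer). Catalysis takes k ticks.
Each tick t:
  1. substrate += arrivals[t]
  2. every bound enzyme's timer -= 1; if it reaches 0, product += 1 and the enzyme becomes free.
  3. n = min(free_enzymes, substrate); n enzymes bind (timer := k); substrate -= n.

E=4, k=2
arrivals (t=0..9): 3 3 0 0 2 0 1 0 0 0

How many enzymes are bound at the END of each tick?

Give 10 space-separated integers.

t=0: arr=3 -> substrate=0 bound=3 product=0
t=1: arr=3 -> substrate=2 bound=4 product=0
t=2: arr=0 -> substrate=0 bound=3 product=3
t=3: arr=0 -> substrate=0 bound=2 product=4
t=4: arr=2 -> substrate=0 bound=2 product=6
t=5: arr=0 -> substrate=0 bound=2 product=6
t=6: arr=1 -> substrate=0 bound=1 product=8
t=7: arr=0 -> substrate=0 bound=1 product=8
t=8: arr=0 -> substrate=0 bound=0 product=9
t=9: arr=0 -> substrate=0 bound=0 product=9

Answer: 3 4 3 2 2 2 1 1 0 0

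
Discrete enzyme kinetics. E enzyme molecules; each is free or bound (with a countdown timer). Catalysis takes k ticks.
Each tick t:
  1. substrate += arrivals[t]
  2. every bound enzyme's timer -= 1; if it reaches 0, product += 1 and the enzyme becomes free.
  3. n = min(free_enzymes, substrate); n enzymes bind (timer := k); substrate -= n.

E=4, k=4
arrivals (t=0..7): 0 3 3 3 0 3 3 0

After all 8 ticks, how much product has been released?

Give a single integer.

Answer: 4

Derivation:
t=0: arr=0 -> substrate=0 bound=0 product=0
t=1: arr=3 -> substrate=0 bound=3 product=0
t=2: arr=3 -> substrate=2 bound=4 product=0
t=3: arr=3 -> substrate=5 bound=4 product=0
t=4: arr=0 -> substrate=5 bound=4 product=0
t=5: arr=3 -> substrate=5 bound=4 product=3
t=6: arr=3 -> substrate=7 bound=4 product=4
t=7: arr=0 -> substrate=7 bound=4 product=4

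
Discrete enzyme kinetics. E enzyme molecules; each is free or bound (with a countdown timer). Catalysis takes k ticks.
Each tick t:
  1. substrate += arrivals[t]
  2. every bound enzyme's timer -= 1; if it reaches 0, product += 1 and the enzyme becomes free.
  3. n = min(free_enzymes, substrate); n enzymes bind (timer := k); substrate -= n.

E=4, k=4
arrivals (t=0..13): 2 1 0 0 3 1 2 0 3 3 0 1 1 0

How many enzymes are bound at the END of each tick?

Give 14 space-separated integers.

Answer: 2 3 3 3 4 4 4 4 4 4 4 4 4 4

Derivation:
t=0: arr=2 -> substrate=0 bound=2 product=0
t=1: arr=1 -> substrate=0 bound=3 product=0
t=2: arr=0 -> substrate=0 bound=3 product=0
t=3: arr=0 -> substrate=0 bound=3 product=0
t=4: arr=3 -> substrate=0 bound=4 product=2
t=5: arr=1 -> substrate=0 bound=4 product=3
t=6: arr=2 -> substrate=2 bound=4 product=3
t=7: arr=0 -> substrate=2 bound=4 product=3
t=8: arr=3 -> substrate=2 bound=4 product=6
t=9: arr=3 -> substrate=4 bound=4 product=7
t=10: arr=0 -> substrate=4 bound=4 product=7
t=11: arr=1 -> substrate=5 bound=4 product=7
t=12: arr=1 -> substrate=3 bound=4 product=10
t=13: arr=0 -> substrate=2 bound=4 product=11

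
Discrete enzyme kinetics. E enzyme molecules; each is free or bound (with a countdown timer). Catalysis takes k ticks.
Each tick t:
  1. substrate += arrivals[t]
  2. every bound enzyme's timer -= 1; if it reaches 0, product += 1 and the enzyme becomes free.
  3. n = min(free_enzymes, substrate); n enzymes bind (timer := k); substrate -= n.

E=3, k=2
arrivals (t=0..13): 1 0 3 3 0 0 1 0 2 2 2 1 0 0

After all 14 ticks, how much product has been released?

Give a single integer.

Answer: 14

Derivation:
t=0: arr=1 -> substrate=0 bound=1 product=0
t=1: arr=0 -> substrate=0 bound=1 product=0
t=2: arr=3 -> substrate=0 bound=3 product=1
t=3: arr=3 -> substrate=3 bound=3 product=1
t=4: arr=0 -> substrate=0 bound=3 product=4
t=5: arr=0 -> substrate=0 bound=3 product=4
t=6: arr=1 -> substrate=0 bound=1 product=7
t=7: arr=0 -> substrate=0 bound=1 product=7
t=8: arr=2 -> substrate=0 bound=2 product=8
t=9: arr=2 -> substrate=1 bound=3 product=8
t=10: arr=2 -> substrate=1 bound=3 product=10
t=11: arr=1 -> substrate=1 bound=3 product=11
t=12: arr=0 -> substrate=0 bound=2 product=13
t=13: arr=0 -> substrate=0 bound=1 product=14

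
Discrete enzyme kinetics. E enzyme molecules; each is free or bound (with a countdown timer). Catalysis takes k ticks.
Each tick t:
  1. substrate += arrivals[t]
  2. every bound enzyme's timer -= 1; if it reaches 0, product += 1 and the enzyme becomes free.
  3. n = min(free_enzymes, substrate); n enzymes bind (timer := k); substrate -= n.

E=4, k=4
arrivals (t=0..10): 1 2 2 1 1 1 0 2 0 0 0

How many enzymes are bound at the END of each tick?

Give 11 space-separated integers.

t=0: arr=1 -> substrate=0 bound=1 product=0
t=1: arr=2 -> substrate=0 bound=3 product=0
t=2: arr=2 -> substrate=1 bound=4 product=0
t=3: arr=1 -> substrate=2 bound=4 product=0
t=4: arr=1 -> substrate=2 bound=4 product=1
t=5: arr=1 -> substrate=1 bound=4 product=3
t=6: arr=0 -> substrate=0 bound=4 product=4
t=7: arr=2 -> substrate=2 bound=4 product=4
t=8: arr=0 -> substrate=1 bound=4 product=5
t=9: arr=0 -> substrate=0 bound=3 product=7
t=10: arr=0 -> substrate=0 bound=2 product=8

Answer: 1 3 4 4 4 4 4 4 4 3 2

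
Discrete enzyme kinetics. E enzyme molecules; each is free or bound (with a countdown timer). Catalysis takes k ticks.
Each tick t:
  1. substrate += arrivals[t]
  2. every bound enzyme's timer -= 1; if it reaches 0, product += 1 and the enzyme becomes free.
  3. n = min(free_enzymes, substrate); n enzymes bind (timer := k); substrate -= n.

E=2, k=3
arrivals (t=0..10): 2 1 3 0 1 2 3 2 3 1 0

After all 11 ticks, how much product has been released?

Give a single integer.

t=0: arr=2 -> substrate=0 bound=2 product=0
t=1: arr=1 -> substrate=1 bound=2 product=0
t=2: arr=3 -> substrate=4 bound=2 product=0
t=3: arr=0 -> substrate=2 bound=2 product=2
t=4: arr=1 -> substrate=3 bound=2 product=2
t=5: arr=2 -> substrate=5 bound=2 product=2
t=6: arr=3 -> substrate=6 bound=2 product=4
t=7: arr=2 -> substrate=8 bound=2 product=4
t=8: arr=3 -> substrate=11 bound=2 product=4
t=9: arr=1 -> substrate=10 bound=2 product=6
t=10: arr=0 -> substrate=10 bound=2 product=6

Answer: 6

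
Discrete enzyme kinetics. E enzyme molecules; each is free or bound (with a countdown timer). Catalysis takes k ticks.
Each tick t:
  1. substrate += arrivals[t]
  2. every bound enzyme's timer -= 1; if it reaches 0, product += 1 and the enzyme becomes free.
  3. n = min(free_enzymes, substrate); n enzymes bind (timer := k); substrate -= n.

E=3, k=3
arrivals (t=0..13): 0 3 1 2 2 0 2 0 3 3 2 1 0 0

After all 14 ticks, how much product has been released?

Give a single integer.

t=0: arr=0 -> substrate=0 bound=0 product=0
t=1: arr=3 -> substrate=0 bound=3 product=0
t=2: arr=1 -> substrate=1 bound=3 product=0
t=3: arr=2 -> substrate=3 bound=3 product=0
t=4: arr=2 -> substrate=2 bound=3 product=3
t=5: arr=0 -> substrate=2 bound=3 product=3
t=6: arr=2 -> substrate=4 bound=3 product=3
t=7: arr=0 -> substrate=1 bound=3 product=6
t=8: arr=3 -> substrate=4 bound=3 product=6
t=9: arr=3 -> substrate=7 bound=3 product=6
t=10: arr=2 -> substrate=6 bound=3 product=9
t=11: arr=1 -> substrate=7 bound=3 product=9
t=12: arr=0 -> substrate=7 bound=3 product=9
t=13: arr=0 -> substrate=4 bound=3 product=12

Answer: 12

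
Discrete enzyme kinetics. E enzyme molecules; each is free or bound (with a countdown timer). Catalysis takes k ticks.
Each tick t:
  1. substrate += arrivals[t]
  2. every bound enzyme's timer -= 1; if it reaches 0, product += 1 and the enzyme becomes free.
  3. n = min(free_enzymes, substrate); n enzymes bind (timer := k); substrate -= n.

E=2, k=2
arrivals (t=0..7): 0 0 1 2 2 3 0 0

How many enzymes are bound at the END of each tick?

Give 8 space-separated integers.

Answer: 0 0 1 2 2 2 2 2

Derivation:
t=0: arr=0 -> substrate=0 bound=0 product=0
t=1: arr=0 -> substrate=0 bound=0 product=0
t=2: arr=1 -> substrate=0 bound=1 product=0
t=3: arr=2 -> substrate=1 bound=2 product=0
t=4: arr=2 -> substrate=2 bound=2 product=1
t=5: arr=3 -> substrate=4 bound=2 product=2
t=6: arr=0 -> substrate=3 bound=2 product=3
t=7: arr=0 -> substrate=2 bound=2 product=4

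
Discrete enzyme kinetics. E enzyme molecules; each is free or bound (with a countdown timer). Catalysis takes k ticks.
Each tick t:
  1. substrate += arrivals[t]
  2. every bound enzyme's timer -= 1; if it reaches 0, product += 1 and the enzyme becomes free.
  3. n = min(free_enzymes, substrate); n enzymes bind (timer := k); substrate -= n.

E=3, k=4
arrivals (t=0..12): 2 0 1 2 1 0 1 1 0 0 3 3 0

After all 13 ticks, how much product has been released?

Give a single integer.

Answer: 8

Derivation:
t=0: arr=2 -> substrate=0 bound=2 product=0
t=1: arr=0 -> substrate=0 bound=2 product=0
t=2: arr=1 -> substrate=0 bound=3 product=0
t=3: arr=2 -> substrate=2 bound=3 product=0
t=4: arr=1 -> substrate=1 bound=3 product=2
t=5: arr=0 -> substrate=1 bound=3 product=2
t=6: arr=1 -> substrate=1 bound=3 product=3
t=7: arr=1 -> substrate=2 bound=3 product=3
t=8: arr=0 -> substrate=0 bound=3 product=5
t=9: arr=0 -> substrate=0 bound=3 product=5
t=10: arr=3 -> substrate=2 bound=3 product=6
t=11: arr=3 -> substrate=5 bound=3 product=6
t=12: arr=0 -> substrate=3 bound=3 product=8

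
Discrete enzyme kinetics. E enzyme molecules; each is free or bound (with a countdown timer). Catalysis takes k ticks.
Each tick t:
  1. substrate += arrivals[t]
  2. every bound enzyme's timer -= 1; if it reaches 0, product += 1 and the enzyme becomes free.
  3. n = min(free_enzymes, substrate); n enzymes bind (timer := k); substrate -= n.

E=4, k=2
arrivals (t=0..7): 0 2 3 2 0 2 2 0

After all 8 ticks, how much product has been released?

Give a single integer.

t=0: arr=0 -> substrate=0 bound=0 product=0
t=1: arr=2 -> substrate=0 bound=2 product=0
t=2: arr=3 -> substrate=1 bound=4 product=0
t=3: arr=2 -> substrate=1 bound=4 product=2
t=4: arr=0 -> substrate=0 bound=3 product=4
t=5: arr=2 -> substrate=0 bound=3 product=6
t=6: arr=2 -> substrate=0 bound=4 product=7
t=7: arr=0 -> substrate=0 bound=2 product=9

Answer: 9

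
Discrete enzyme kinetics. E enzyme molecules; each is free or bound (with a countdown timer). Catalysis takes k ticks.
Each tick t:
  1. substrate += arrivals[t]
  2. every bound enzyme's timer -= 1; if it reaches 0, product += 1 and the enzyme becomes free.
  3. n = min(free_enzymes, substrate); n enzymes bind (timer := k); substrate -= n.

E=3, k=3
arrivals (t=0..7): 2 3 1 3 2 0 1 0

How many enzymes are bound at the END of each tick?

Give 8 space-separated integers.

t=0: arr=2 -> substrate=0 bound=2 product=0
t=1: arr=3 -> substrate=2 bound=3 product=0
t=2: arr=1 -> substrate=3 bound=3 product=0
t=3: arr=3 -> substrate=4 bound=3 product=2
t=4: arr=2 -> substrate=5 bound=3 product=3
t=5: arr=0 -> substrate=5 bound=3 product=3
t=6: arr=1 -> substrate=4 bound=3 product=5
t=7: arr=0 -> substrate=3 bound=3 product=6

Answer: 2 3 3 3 3 3 3 3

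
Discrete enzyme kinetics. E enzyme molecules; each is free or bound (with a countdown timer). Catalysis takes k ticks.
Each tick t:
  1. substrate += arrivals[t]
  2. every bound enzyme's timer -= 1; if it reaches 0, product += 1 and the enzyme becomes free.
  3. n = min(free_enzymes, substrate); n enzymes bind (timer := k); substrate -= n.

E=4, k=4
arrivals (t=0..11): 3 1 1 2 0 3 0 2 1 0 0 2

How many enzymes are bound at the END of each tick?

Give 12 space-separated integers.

Answer: 3 4 4 4 4 4 4 4 4 4 4 4

Derivation:
t=0: arr=3 -> substrate=0 bound=3 product=0
t=1: arr=1 -> substrate=0 bound=4 product=0
t=2: arr=1 -> substrate=1 bound=4 product=0
t=3: arr=2 -> substrate=3 bound=4 product=0
t=4: arr=0 -> substrate=0 bound=4 product=3
t=5: arr=3 -> substrate=2 bound=4 product=4
t=6: arr=0 -> substrate=2 bound=4 product=4
t=7: arr=2 -> substrate=4 bound=4 product=4
t=8: arr=1 -> substrate=2 bound=4 product=7
t=9: arr=0 -> substrate=1 bound=4 product=8
t=10: arr=0 -> substrate=1 bound=4 product=8
t=11: arr=2 -> substrate=3 bound=4 product=8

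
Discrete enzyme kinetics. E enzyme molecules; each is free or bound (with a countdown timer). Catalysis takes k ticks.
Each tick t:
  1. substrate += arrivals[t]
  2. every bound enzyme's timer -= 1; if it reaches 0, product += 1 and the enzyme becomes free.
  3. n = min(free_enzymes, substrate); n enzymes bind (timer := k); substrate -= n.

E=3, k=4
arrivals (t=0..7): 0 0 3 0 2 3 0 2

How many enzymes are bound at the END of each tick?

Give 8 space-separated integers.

t=0: arr=0 -> substrate=0 bound=0 product=0
t=1: arr=0 -> substrate=0 bound=0 product=0
t=2: arr=3 -> substrate=0 bound=3 product=0
t=3: arr=0 -> substrate=0 bound=3 product=0
t=4: arr=2 -> substrate=2 bound=3 product=0
t=5: arr=3 -> substrate=5 bound=3 product=0
t=6: arr=0 -> substrate=2 bound=3 product=3
t=7: arr=2 -> substrate=4 bound=3 product=3

Answer: 0 0 3 3 3 3 3 3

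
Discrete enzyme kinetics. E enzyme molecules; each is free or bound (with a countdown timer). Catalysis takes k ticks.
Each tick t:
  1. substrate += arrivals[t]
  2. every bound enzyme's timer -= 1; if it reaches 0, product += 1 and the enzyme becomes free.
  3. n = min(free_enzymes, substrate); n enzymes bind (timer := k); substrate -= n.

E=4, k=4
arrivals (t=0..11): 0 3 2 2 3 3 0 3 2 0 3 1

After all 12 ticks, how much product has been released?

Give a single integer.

t=0: arr=0 -> substrate=0 bound=0 product=0
t=1: arr=3 -> substrate=0 bound=3 product=0
t=2: arr=2 -> substrate=1 bound=4 product=0
t=3: arr=2 -> substrate=3 bound=4 product=0
t=4: arr=3 -> substrate=6 bound=4 product=0
t=5: arr=3 -> substrate=6 bound=4 product=3
t=6: arr=0 -> substrate=5 bound=4 product=4
t=7: arr=3 -> substrate=8 bound=4 product=4
t=8: arr=2 -> substrate=10 bound=4 product=4
t=9: arr=0 -> substrate=7 bound=4 product=7
t=10: arr=3 -> substrate=9 bound=4 product=8
t=11: arr=1 -> substrate=10 bound=4 product=8

Answer: 8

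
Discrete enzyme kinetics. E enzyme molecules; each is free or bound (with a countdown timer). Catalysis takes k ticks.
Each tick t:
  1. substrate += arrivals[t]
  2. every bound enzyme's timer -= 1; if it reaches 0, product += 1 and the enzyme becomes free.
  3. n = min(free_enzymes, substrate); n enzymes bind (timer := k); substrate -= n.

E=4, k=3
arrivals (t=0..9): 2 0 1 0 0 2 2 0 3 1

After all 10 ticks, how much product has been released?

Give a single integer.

t=0: arr=2 -> substrate=0 bound=2 product=0
t=1: arr=0 -> substrate=0 bound=2 product=0
t=2: arr=1 -> substrate=0 bound=3 product=0
t=3: arr=0 -> substrate=0 bound=1 product=2
t=4: arr=0 -> substrate=0 bound=1 product=2
t=5: arr=2 -> substrate=0 bound=2 product=3
t=6: arr=2 -> substrate=0 bound=4 product=3
t=7: arr=0 -> substrate=0 bound=4 product=3
t=8: arr=3 -> substrate=1 bound=4 product=5
t=9: arr=1 -> substrate=0 bound=4 product=7

Answer: 7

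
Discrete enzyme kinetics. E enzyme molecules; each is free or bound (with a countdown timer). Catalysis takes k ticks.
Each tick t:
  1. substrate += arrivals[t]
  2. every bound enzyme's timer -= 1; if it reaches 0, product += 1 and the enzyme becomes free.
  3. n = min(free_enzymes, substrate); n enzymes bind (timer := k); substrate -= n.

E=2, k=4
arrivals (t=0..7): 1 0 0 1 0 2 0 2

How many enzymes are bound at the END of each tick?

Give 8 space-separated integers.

t=0: arr=1 -> substrate=0 bound=1 product=0
t=1: arr=0 -> substrate=0 bound=1 product=0
t=2: arr=0 -> substrate=0 bound=1 product=0
t=3: arr=1 -> substrate=0 bound=2 product=0
t=4: arr=0 -> substrate=0 bound=1 product=1
t=5: arr=2 -> substrate=1 bound=2 product=1
t=6: arr=0 -> substrate=1 bound=2 product=1
t=7: arr=2 -> substrate=2 bound=2 product=2

Answer: 1 1 1 2 1 2 2 2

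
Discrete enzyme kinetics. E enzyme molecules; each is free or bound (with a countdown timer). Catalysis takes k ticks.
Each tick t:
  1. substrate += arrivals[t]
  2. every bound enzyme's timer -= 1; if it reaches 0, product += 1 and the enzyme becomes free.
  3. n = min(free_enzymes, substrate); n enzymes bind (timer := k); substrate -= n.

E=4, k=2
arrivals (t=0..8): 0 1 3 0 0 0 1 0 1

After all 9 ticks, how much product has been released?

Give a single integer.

Answer: 5

Derivation:
t=0: arr=0 -> substrate=0 bound=0 product=0
t=1: arr=1 -> substrate=0 bound=1 product=0
t=2: arr=3 -> substrate=0 bound=4 product=0
t=3: arr=0 -> substrate=0 bound=3 product=1
t=4: arr=0 -> substrate=0 bound=0 product=4
t=5: arr=0 -> substrate=0 bound=0 product=4
t=6: arr=1 -> substrate=0 bound=1 product=4
t=7: arr=0 -> substrate=0 bound=1 product=4
t=8: arr=1 -> substrate=0 bound=1 product=5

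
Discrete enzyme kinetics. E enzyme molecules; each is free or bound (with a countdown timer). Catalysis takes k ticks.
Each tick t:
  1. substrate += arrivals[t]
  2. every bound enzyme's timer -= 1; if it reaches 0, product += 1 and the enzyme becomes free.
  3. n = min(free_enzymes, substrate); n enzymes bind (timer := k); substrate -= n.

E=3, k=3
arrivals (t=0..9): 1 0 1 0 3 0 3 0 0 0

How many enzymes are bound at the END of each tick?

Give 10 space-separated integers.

t=0: arr=1 -> substrate=0 bound=1 product=0
t=1: arr=0 -> substrate=0 bound=1 product=0
t=2: arr=1 -> substrate=0 bound=2 product=0
t=3: arr=0 -> substrate=0 bound=1 product=1
t=4: arr=3 -> substrate=1 bound=3 product=1
t=5: arr=0 -> substrate=0 bound=3 product=2
t=6: arr=3 -> substrate=3 bound=3 product=2
t=7: arr=0 -> substrate=1 bound=3 product=4
t=8: arr=0 -> substrate=0 bound=3 product=5
t=9: arr=0 -> substrate=0 bound=3 product=5

Answer: 1 1 2 1 3 3 3 3 3 3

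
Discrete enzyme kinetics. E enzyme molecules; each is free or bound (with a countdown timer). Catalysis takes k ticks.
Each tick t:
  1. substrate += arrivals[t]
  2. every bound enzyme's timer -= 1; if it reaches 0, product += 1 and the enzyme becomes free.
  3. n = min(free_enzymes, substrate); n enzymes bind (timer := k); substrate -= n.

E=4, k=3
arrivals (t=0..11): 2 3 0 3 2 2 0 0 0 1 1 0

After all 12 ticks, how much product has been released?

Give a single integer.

Answer: 12

Derivation:
t=0: arr=2 -> substrate=0 bound=2 product=0
t=1: arr=3 -> substrate=1 bound=4 product=0
t=2: arr=0 -> substrate=1 bound=4 product=0
t=3: arr=3 -> substrate=2 bound=4 product=2
t=4: arr=2 -> substrate=2 bound=4 product=4
t=5: arr=2 -> substrate=4 bound=4 product=4
t=6: arr=0 -> substrate=2 bound=4 product=6
t=7: arr=0 -> substrate=0 bound=4 product=8
t=8: arr=0 -> substrate=0 bound=4 product=8
t=9: arr=1 -> substrate=0 bound=3 product=10
t=10: arr=1 -> substrate=0 bound=2 product=12
t=11: arr=0 -> substrate=0 bound=2 product=12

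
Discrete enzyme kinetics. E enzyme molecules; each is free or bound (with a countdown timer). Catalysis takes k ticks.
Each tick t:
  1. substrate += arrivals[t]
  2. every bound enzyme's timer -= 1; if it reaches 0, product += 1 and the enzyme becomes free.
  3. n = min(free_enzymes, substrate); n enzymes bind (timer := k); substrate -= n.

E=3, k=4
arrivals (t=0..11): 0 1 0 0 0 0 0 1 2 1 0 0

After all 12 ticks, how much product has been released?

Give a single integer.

Answer: 2

Derivation:
t=0: arr=0 -> substrate=0 bound=0 product=0
t=1: arr=1 -> substrate=0 bound=1 product=0
t=2: arr=0 -> substrate=0 bound=1 product=0
t=3: arr=0 -> substrate=0 bound=1 product=0
t=4: arr=0 -> substrate=0 bound=1 product=0
t=5: arr=0 -> substrate=0 bound=0 product=1
t=6: arr=0 -> substrate=0 bound=0 product=1
t=7: arr=1 -> substrate=0 bound=1 product=1
t=8: arr=2 -> substrate=0 bound=3 product=1
t=9: arr=1 -> substrate=1 bound=3 product=1
t=10: arr=0 -> substrate=1 bound=3 product=1
t=11: arr=0 -> substrate=0 bound=3 product=2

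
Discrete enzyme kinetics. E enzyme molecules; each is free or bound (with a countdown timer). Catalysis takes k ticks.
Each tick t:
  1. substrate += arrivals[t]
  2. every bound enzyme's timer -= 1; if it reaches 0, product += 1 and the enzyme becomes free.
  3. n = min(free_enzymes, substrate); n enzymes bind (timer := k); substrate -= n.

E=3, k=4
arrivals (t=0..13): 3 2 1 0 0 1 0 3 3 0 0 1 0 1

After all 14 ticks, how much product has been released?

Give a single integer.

Answer: 9

Derivation:
t=0: arr=3 -> substrate=0 bound=3 product=0
t=1: arr=2 -> substrate=2 bound=3 product=0
t=2: arr=1 -> substrate=3 bound=3 product=0
t=3: arr=0 -> substrate=3 bound=3 product=0
t=4: arr=0 -> substrate=0 bound=3 product=3
t=5: arr=1 -> substrate=1 bound=3 product=3
t=6: arr=0 -> substrate=1 bound=3 product=3
t=7: arr=3 -> substrate=4 bound=3 product=3
t=8: arr=3 -> substrate=4 bound=3 product=6
t=9: arr=0 -> substrate=4 bound=3 product=6
t=10: arr=0 -> substrate=4 bound=3 product=6
t=11: arr=1 -> substrate=5 bound=3 product=6
t=12: arr=0 -> substrate=2 bound=3 product=9
t=13: arr=1 -> substrate=3 bound=3 product=9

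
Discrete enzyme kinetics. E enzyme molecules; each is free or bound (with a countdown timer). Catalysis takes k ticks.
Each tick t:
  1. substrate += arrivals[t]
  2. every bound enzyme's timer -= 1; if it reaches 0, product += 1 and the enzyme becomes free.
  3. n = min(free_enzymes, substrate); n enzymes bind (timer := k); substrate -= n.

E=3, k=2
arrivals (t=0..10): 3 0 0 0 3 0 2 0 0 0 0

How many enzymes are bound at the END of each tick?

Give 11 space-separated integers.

t=0: arr=3 -> substrate=0 bound=3 product=0
t=1: arr=0 -> substrate=0 bound=3 product=0
t=2: arr=0 -> substrate=0 bound=0 product=3
t=3: arr=0 -> substrate=0 bound=0 product=3
t=4: arr=3 -> substrate=0 bound=3 product=3
t=5: arr=0 -> substrate=0 bound=3 product=3
t=6: arr=2 -> substrate=0 bound=2 product=6
t=7: arr=0 -> substrate=0 bound=2 product=6
t=8: arr=0 -> substrate=0 bound=0 product=8
t=9: arr=0 -> substrate=0 bound=0 product=8
t=10: arr=0 -> substrate=0 bound=0 product=8

Answer: 3 3 0 0 3 3 2 2 0 0 0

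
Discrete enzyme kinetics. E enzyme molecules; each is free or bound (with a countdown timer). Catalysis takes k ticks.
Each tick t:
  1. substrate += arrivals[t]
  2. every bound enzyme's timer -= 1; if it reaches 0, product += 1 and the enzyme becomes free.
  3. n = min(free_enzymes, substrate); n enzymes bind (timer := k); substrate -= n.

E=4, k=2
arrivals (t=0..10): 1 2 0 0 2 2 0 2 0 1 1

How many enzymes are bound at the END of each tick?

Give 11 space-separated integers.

t=0: arr=1 -> substrate=0 bound=1 product=0
t=1: arr=2 -> substrate=0 bound=3 product=0
t=2: arr=0 -> substrate=0 bound=2 product=1
t=3: arr=0 -> substrate=0 bound=0 product=3
t=4: arr=2 -> substrate=0 bound=2 product=3
t=5: arr=2 -> substrate=0 bound=4 product=3
t=6: arr=0 -> substrate=0 bound=2 product=5
t=7: arr=2 -> substrate=0 bound=2 product=7
t=8: arr=0 -> substrate=0 bound=2 product=7
t=9: arr=1 -> substrate=0 bound=1 product=9
t=10: arr=1 -> substrate=0 bound=2 product=9

Answer: 1 3 2 0 2 4 2 2 2 1 2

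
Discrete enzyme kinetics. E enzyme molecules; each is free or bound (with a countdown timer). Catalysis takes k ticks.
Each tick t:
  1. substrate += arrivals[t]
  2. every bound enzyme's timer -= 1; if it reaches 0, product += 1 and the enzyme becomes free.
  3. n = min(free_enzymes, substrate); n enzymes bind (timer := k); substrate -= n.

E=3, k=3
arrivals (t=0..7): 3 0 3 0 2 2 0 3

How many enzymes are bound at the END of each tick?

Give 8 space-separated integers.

Answer: 3 3 3 3 3 3 3 3

Derivation:
t=0: arr=3 -> substrate=0 bound=3 product=0
t=1: arr=0 -> substrate=0 bound=3 product=0
t=2: arr=3 -> substrate=3 bound=3 product=0
t=3: arr=0 -> substrate=0 bound=3 product=3
t=4: arr=2 -> substrate=2 bound=3 product=3
t=5: arr=2 -> substrate=4 bound=3 product=3
t=6: arr=0 -> substrate=1 bound=3 product=6
t=7: arr=3 -> substrate=4 bound=3 product=6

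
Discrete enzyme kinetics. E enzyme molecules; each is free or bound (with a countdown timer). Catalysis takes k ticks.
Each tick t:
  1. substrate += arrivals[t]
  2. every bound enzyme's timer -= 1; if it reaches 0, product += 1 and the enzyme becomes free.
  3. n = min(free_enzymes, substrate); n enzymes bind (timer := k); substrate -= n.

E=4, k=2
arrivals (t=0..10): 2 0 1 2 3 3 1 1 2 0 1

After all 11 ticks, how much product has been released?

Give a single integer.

Answer: 15

Derivation:
t=0: arr=2 -> substrate=0 bound=2 product=0
t=1: arr=0 -> substrate=0 bound=2 product=0
t=2: arr=1 -> substrate=0 bound=1 product=2
t=3: arr=2 -> substrate=0 bound=3 product=2
t=4: arr=3 -> substrate=1 bound=4 product=3
t=5: arr=3 -> substrate=2 bound=4 product=5
t=6: arr=1 -> substrate=1 bound=4 product=7
t=7: arr=1 -> substrate=0 bound=4 product=9
t=8: arr=2 -> substrate=0 bound=4 product=11
t=9: arr=0 -> substrate=0 bound=2 product=13
t=10: arr=1 -> substrate=0 bound=1 product=15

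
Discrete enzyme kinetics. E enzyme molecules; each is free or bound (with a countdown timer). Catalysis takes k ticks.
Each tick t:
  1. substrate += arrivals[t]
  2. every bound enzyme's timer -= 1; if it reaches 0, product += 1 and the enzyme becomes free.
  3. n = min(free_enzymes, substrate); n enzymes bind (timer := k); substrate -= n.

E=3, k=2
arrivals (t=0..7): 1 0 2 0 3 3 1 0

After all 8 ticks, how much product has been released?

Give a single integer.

Answer: 6

Derivation:
t=0: arr=1 -> substrate=0 bound=1 product=0
t=1: arr=0 -> substrate=0 bound=1 product=0
t=2: arr=2 -> substrate=0 bound=2 product=1
t=3: arr=0 -> substrate=0 bound=2 product=1
t=4: arr=3 -> substrate=0 bound=3 product=3
t=5: arr=3 -> substrate=3 bound=3 product=3
t=6: arr=1 -> substrate=1 bound=3 product=6
t=7: arr=0 -> substrate=1 bound=3 product=6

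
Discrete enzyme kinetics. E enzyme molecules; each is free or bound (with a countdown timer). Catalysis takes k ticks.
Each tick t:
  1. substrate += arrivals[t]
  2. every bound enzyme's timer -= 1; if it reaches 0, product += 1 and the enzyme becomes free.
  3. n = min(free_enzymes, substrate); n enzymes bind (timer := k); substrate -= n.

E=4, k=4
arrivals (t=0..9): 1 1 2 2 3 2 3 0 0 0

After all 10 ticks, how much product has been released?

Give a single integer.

t=0: arr=1 -> substrate=0 bound=1 product=0
t=1: arr=1 -> substrate=0 bound=2 product=0
t=2: arr=2 -> substrate=0 bound=4 product=0
t=3: arr=2 -> substrate=2 bound=4 product=0
t=4: arr=3 -> substrate=4 bound=4 product=1
t=5: arr=2 -> substrate=5 bound=4 product=2
t=6: arr=3 -> substrate=6 bound=4 product=4
t=7: arr=0 -> substrate=6 bound=4 product=4
t=8: arr=0 -> substrate=5 bound=4 product=5
t=9: arr=0 -> substrate=4 bound=4 product=6

Answer: 6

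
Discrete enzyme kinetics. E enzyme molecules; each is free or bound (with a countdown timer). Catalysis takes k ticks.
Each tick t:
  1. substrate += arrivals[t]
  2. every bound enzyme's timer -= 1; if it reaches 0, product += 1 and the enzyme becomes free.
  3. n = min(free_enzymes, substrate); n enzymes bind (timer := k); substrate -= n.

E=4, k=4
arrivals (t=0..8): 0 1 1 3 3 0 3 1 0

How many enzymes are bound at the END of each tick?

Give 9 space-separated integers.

Answer: 0 1 2 4 4 4 4 4 4

Derivation:
t=0: arr=0 -> substrate=0 bound=0 product=0
t=1: arr=1 -> substrate=0 bound=1 product=0
t=2: arr=1 -> substrate=0 bound=2 product=0
t=3: arr=3 -> substrate=1 bound=4 product=0
t=4: arr=3 -> substrate=4 bound=4 product=0
t=5: arr=0 -> substrate=3 bound=4 product=1
t=6: arr=3 -> substrate=5 bound=4 product=2
t=7: arr=1 -> substrate=4 bound=4 product=4
t=8: arr=0 -> substrate=4 bound=4 product=4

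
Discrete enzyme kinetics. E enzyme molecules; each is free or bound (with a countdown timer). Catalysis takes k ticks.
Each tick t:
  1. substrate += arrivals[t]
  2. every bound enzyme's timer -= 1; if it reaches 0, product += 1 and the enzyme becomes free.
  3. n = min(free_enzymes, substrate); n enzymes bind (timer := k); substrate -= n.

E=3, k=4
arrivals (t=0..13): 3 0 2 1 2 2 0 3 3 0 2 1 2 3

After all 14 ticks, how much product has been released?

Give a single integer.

t=0: arr=3 -> substrate=0 bound=3 product=0
t=1: arr=0 -> substrate=0 bound=3 product=0
t=2: arr=2 -> substrate=2 bound=3 product=0
t=3: arr=1 -> substrate=3 bound=3 product=0
t=4: arr=2 -> substrate=2 bound=3 product=3
t=5: arr=2 -> substrate=4 bound=3 product=3
t=6: arr=0 -> substrate=4 bound=3 product=3
t=7: arr=3 -> substrate=7 bound=3 product=3
t=8: arr=3 -> substrate=7 bound=3 product=6
t=9: arr=0 -> substrate=7 bound=3 product=6
t=10: arr=2 -> substrate=9 bound=3 product=6
t=11: arr=1 -> substrate=10 bound=3 product=6
t=12: arr=2 -> substrate=9 bound=3 product=9
t=13: arr=3 -> substrate=12 bound=3 product=9

Answer: 9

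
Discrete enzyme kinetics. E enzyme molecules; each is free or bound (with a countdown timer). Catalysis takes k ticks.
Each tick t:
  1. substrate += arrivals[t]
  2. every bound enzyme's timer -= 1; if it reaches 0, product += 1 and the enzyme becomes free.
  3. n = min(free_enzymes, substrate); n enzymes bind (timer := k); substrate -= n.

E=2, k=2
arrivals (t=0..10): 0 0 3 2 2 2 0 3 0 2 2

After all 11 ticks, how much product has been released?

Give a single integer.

t=0: arr=0 -> substrate=0 bound=0 product=0
t=1: arr=0 -> substrate=0 bound=0 product=0
t=2: arr=3 -> substrate=1 bound=2 product=0
t=3: arr=2 -> substrate=3 bound=2 product=0
t=4: arr=2 -> substrate=3 bound=2 product=2
t=5: arr=2 -> substrate=5 bound=2 product=2
t=6: arr=0 -> substrate=3 bound=2 product=4
t=7: arr=3 -> substrate=6 bound=2 product=4
t=8: arr=0 -> substrate=4 bound=2 product=6
t=9: arr=2 -> substrate=6 bound=2 product=6
t=10: arr=2 -> substrate=6 bound=2 product=8

Answer: 8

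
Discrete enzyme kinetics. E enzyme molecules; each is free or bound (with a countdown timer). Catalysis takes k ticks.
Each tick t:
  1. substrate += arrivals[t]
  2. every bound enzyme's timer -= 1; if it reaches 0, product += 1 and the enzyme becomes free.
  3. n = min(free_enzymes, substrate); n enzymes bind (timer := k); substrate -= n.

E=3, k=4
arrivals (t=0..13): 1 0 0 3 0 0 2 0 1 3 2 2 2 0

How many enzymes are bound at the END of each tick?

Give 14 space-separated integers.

t=0: arr=1 -> substrate=0 bound=1 product=0
t=1: arr=0 -> substrate=0 bound=1 product=0
t=2: arr=0 -> substrate=0 bound=1 product=0
t=3: arr=3 -> substrate=1 bound=3 product=0
t=4: arr=0 -> substrate=0 bound=3 product=1
t=5: arr=0 -> substrate=0 bound=3 product=1
t=6: arr=2 -> substrate=2 bound=3 product=1
t=7: arr=0 -> substrate=0 bound=3 product=3
t=8: arr=1 -> substrate=0 bound=3 product=4
t=9: arr=3 -> substrate=3 bound=3 product=4
t=10: arr=2 -> substrate=5 bound=3 product=4
t=11: arr=2 -> substrate=5 bound=3 product=6
t=12: arr=2 -> substrate=6 bound=3 product=7
t=13: arr=0 -> substrate=6 bound=3 product=7

Answer: 1 1 1 3 3 3 3 3 3 3 3 3 3 3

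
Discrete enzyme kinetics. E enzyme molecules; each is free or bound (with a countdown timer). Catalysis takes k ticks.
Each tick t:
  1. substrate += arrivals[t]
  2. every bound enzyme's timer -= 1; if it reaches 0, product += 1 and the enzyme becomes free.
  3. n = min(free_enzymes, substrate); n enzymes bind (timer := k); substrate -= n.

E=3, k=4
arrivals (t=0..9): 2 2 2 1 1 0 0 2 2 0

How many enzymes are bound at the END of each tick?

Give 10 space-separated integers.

t=0: arr=2 -> substrate=0 bound=2 product=0
t=1: arr=2 -> substrate=1 bound=3 product=0
t=2: arr=2 -> substrate=3 bound=3 product=0
t=3: arr=1 -> substrate=4 bound=3 product=0
t=4: arr=1 -> substrate=3 bound=3 product=2
t=5: arr=0 -> substrate=2 bound=3 product=3
t=6: arr=0 -> substrate=2 bound=3 product=3
t=7: arr=2 -> substrate=4 bound=3 product=3
t=8: arr=2 -> substrate=4 bound=3 product=5
t=9: arr=0 -> substrate=3 bound=3 product=6

Answer: 2 3 3 3 3 3 3 3 3 3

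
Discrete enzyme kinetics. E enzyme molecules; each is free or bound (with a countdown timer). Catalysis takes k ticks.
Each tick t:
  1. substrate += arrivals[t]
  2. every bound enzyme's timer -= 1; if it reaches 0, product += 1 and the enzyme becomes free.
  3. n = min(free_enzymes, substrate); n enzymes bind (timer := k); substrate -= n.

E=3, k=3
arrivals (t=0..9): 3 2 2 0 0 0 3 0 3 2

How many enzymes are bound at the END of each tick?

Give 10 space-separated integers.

Answer: 3 3 3 3 3 3 3 3 3 3

Derivation:
t=0: arr=3 -> substrate=0 bound=3 product=0
t=1: arr=2 -> substrate=2 bound=3 product=0
t=2: arr=2 -> substrate=4 bound=3 product=0
t=3: arr=0 -> substrate=1 bound=3 product=3
t=4: arr=0 -> substrate=1 bound=3 product=3
t=5: arr=0 -> substrate=1 bound=3 product=3
t=6: arr=3 -> substrate=1 bound=3 product=6
t=7: arr=0 -> substrate=1 bound=3 product=6
t=8: arr=3 -> substrate=4 bound=3 product=6
t=9: arr=2 -> substrate=3 bound=3 product=9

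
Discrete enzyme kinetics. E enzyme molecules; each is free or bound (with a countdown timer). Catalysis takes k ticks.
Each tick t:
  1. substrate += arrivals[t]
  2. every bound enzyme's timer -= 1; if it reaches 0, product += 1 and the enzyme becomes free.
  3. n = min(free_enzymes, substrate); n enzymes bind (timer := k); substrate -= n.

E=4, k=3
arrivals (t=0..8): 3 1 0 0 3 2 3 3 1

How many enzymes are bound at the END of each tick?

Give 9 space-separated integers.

t=0: arr=3 -> substrate=0 bound=3 product=0
t=1: arr=1 -> substrate=0 bound=4 product=0
t=2: arr=0 -> substrate=0 bound=4 product=0
t=3: arr=0 -> substrate=0 bound=1 product=3
t=4: arr=3 -> substrate=0 bound=3 product=4
t=5: arr=2 -> substrate=1 bound=4 product=4
t=6: arr=3 -> substrate=4 bound=4 product=4
t=7: arr=3 -> substrate=4 bound=4 product=7
t=8: arr=1 -> substrate=4 bound=4 product=8

Answer: 3 4 4 1 3 4 4 4 4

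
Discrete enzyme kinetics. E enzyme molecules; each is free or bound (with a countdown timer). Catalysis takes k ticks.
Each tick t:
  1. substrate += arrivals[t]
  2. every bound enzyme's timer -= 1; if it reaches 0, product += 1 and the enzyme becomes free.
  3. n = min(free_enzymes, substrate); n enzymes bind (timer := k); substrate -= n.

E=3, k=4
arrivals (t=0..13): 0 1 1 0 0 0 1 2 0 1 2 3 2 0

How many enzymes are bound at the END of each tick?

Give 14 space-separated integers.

Answer: 0 1 2 2 2 1 1 3 3 3 3 3 3 3

Derivation:
t=0: arr=0 -> substrate=0 bound=0 product=0
t=1: arr=1 -> substrate=0 bound=1 product=0
t=2: arr=1 -> substrate=0 bound=2 product=0
t=3: arr=0 -> substrate=0 bound=2 product=0
t=4: arr=0 -> substrate=0 bound=2 product=0
t=5: arr=0 -> substrate=0 bound=1 product=1
t=6: arr=1 -> substrate=0 bound=1 product=2
t=7: arr=2 -> substrate=0 bound=3 product=2
t=8: arr=0 -> substrate=0 bound=3 product=2
t=9: arr=1 -> substrate=1 bound=3 product=2
t=10: arr=2 -> substrate=2 bound=3 product=3
t=11: arr=3 -> substrate=3 bound=3 product=5
t=12: arr=2 -> substrate=5 bound=3 product=5
t=13: arr=0 -> substrate=5 bound=3 product=5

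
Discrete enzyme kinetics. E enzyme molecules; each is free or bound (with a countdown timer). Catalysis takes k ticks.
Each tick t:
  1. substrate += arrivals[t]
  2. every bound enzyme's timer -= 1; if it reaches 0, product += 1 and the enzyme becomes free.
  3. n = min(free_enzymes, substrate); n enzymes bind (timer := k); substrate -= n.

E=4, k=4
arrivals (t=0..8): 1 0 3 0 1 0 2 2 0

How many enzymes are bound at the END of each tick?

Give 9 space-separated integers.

t=0: arr=1 -> substrate=0 bound=1 product=0
t=1: arr=0 -> substrate=0 bound=1 product=0
t=2: arr=3 -> substrate=0 bound=4 product=0
t=3: arr=0 -> substrate=0 bound=4 product=0
t=4: arr=1 -> substrate=0 bound=4 product=1
t=5: arr=0 -> substrate=0 bound=4 product=1
t=6: arr=2 -> substrate=0 bound=3 product=4
t=7: arr=2 -> substrate=1 bound=4 product=4
t=8: arr=0 -> substrate=0 bound=4 product=5

Answer: 1 1 4 4 4 4 3 4 4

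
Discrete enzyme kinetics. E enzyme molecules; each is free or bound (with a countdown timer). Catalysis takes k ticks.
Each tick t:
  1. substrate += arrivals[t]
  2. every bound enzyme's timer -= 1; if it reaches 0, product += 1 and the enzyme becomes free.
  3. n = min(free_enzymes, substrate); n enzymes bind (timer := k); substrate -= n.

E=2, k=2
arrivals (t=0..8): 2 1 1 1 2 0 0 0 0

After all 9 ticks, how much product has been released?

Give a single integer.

Answer: 7

Derivation:
t=0: arr=2 -> substrate=0 bound=2 product=0
t=1: arr=1 -> substrate=1 bound=2 product=0
t=2: arr=1 -> substrate=0 bound=2 product=2
t=3: arr=1 -> substrate=1 bound=2 product=2
t=4: arr=2 -> substrate=1 bound=2 product=4
t=5: arr=0 -> substrate=1 bound=2 product=4
t=6: arr=0 -> substrate=0 bound=1 product=6
t=7: arr=0 -> substrate=0 bound=1 product=6
t=8: arr=0 -> substrate=0 bound=0 product=7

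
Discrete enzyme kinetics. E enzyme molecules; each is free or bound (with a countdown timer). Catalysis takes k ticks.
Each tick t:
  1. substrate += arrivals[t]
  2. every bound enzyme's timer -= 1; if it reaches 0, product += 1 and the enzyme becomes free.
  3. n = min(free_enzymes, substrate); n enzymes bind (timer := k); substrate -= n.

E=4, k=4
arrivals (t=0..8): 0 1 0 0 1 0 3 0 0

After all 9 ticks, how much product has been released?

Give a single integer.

Answer: 2

Derivation:
t=0: arr=0 -> substrate=0 bound=0 product=0
t=1: arr=1 -> substrate=0 bound=1 product=0
t=2: arr=0 -> substrate=0 bound=1 product=0
t=3: arr=0 -> substrate=0 bound=1 product=0
t=4: arr=1 -> substrate=0 bound=2 product=0
t=5: arr=0 -> substrate=0 bound=1 product=1
t=6: arr=3 -> substrate=0 bound=4 product=1
t=7: arr=0 -> substrate=0 bound=4 product=1
t=8: arr=0 -> substrate=0 bound=3 product=2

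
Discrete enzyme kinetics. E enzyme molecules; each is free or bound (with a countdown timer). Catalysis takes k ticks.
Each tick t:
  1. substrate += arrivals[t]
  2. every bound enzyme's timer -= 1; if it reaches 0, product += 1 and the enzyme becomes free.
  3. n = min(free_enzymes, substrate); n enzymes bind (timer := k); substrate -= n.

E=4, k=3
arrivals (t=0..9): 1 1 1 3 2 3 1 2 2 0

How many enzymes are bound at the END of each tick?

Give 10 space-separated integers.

t=0: arr=1 -> substrate=0 bound=1 product=0
t=1: arr=1 -> substrate=0 bound=2 product=0
t=2: arr=1 -> substrate=0 bound=3 product=0
t=3: arr=3 -> substrate=1 bound=4 product=1
t=4: arr=2 -> substrate=2 bound=4 product=2
t=5: arr=3 -> substrate=4 bound=4 product=3
t=6: arr=1 -> substrate=3 bound=4 product=5
t=7: arr=2 -> substrate=4 bound=4 product=6
t=8: arr=2 -> substrate=5 bound=4 product=7
t=9: arr=0 -> substrate=3 bound=4 product=9

Answer: 1 2 3 4 4 4 4 4 4 4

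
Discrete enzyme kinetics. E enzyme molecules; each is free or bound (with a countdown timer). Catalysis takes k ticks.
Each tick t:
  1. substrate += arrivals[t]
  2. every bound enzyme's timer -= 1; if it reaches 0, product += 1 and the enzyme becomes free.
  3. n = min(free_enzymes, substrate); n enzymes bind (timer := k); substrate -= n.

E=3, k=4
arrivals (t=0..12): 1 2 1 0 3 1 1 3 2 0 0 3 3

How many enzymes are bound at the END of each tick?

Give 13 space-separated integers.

Answer: 1 3 3 3 3 3 3 3 3 3 3 3 3

Derivation:
t=0: arr=1 -> substrate=0 bound=1 product=0
t=1: arr=2 -> substrate=0 bound=3 product=0
t=2: arr=1 -> substrate=1 bound=3 product=0
t=3: arr=0 -> substrate=1 bound=3 product=0
t=4: arr=3 -> substrate=3 bound=3 product=1
t=5: arr=1 -> substrate=2 bound=3 product=3
t=6: arr=1 -> substrate=3 bound=3 product=3
t=7: arr=3 -> substrate=6 bound=3 product=3
t=8: arr=2 -> substrate=7 bound=3 product=4
t=9: arr=0 -> substrate=5 bound=3 product=6
t=10: arr=0 -> substrate=5 bound=3 product=6
t=11: arr=3 -> substrate=8 bound=3 product=6
t=12: arr=3 -> substrate=10 bound=3 product=7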